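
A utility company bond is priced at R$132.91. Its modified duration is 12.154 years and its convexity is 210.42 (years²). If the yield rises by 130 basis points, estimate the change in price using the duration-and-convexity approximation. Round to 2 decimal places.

-R$18.64

Duration effect: -D_mod·Δy = -12.154 × (+0.013) = -0.158002
Convexity effect: ½·C·(Δy)² = 0.5 × 210.42 × (0.013)² = +0.01778049
ΔP/P ≈ -0.158002 + 0.01778049 = -0.14022151
ΔP ≈ 132.91 × (-0.14022151) = -18.6368408941.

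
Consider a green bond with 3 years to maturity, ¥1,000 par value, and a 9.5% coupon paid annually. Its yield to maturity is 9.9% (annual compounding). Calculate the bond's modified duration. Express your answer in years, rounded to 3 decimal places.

2.499 years

Periodic yield y = 0.099. First find Macaulay duration:
  t   CF        PV=CF/(1+0.099)^t    t·PV
  1        95.00        86.4422        86.4422
  2        95.00        78.6553       157.3107
  3     1,095.00       824.9375     2,474.8125
  Σ                    990.0351     2,718.5654
P = 990.0351; Macaulay duration = 2,718.5654 / 990.0351 = 2.74593 years.
Modified duration = D_Mac / (1 + y) = 2.74593 / 1.099 = 2.49857 years.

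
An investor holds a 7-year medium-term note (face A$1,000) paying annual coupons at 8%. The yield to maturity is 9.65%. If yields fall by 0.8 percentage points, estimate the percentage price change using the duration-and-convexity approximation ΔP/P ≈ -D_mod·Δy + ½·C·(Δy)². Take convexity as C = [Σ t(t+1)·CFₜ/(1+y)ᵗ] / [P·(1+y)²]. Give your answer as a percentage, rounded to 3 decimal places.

+4.163%

With y = 0.0965:
  t   CF        PV=CF/(1+0.0965)^t    t·PV        t(t+1)·PV
  1        80.00        72.9594        72.9594         145.9188
  2        80.00        66.5385       133.0769         399.2307
  3        80.00        60.6826       182.0478         728.1910
  4        80.00        55.3421       221.3683       1,106.8415
  5        80.00        50.4716       252.3578       1,514.1471
  6        80.00        46.0297       276.1782       1,933.2475
  7     1,080.00       566.7132     3,966.9922      31,735.9374
  Σ                    918.7370     5,104.9806      37,563.5141
P = 918.7370; D_Mac = 5.55652 yrs; D_mod = 5.06751 yrs; C = 34.00617.
Duration effect: -5.06751 × (-0.008) = +0.040540
Convexity effect: 0.5 × 34.00617 × (-0.008)² = +0.0010882
ΔP/P ≈ +0.040540 + 0.0010882 = +0.041628 = +4.1628%.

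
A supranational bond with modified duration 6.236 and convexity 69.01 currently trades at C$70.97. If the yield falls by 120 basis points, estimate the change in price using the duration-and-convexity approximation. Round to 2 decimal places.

Duration effect: -D_mod·Δy = -6.236 × (-0.012) = +0.074832
Convexity effect: ½·C·(Δy)² = 0.5 × 69.01 × (-0.012)² = +0.00496872
ΔP/P ≈ +0.074832 + 0.00496872 = +0.07980072
ΔP ≈ 70.97 × (+0.07980072) = +5.6634570984.

+C$5.66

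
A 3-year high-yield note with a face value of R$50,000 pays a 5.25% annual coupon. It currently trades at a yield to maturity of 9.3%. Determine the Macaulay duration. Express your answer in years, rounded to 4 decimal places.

Periodic yield y = 0.093. Discount each cash flow and weight by its year:
  t   CF        PV=CF/(1+0.093)^t    t·PV
  1     2,625.00     2,401.6468     2,401.6468
  2     2,625.00     2,197.2981     4,394.5962
  3    52,625.00    40,302.4663   120,907.3988
  Σ                 44,901.4112   127,703.6418
Price P = Σ PV = 44,901.4112.
Macaulay duration = Σ(t·PV) / P = 127,703.6418 / 44,901.4112 = 2.84409 years.

2.8441 years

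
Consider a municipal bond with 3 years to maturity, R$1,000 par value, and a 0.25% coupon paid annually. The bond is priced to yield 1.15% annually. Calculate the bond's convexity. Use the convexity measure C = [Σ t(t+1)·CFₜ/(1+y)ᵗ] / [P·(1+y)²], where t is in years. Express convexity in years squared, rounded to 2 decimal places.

11.69

With y = 0.0115:
  t   CF        PV=CF/(1+0.0115)^t    t·PV        t(t+1)·PV
  1         2.50         2.4716         2.4716           4.9432
  2         2.50         2.4435         4.8870          14.6609
  3     1,002.50       968.6942     2,906.0827      11,624.3309
  Σ                    973.6093     2,913.4413      11,643.9350
P = 973.6093.
Convexity = Σ t(t+1)·PV / [P·(1+y)²] = 11,643.9350 / (973.6093 × 1.023132) = 11.68916.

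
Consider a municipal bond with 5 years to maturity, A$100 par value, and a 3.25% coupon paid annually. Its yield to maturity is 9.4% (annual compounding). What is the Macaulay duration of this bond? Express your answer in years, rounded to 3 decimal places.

Periodic yield y = 0.094. Discount each cash flow and weight by its year:
  t   CF        PV=CF/(1+0.094)^t    t·PV
  1         3.25         2.9707         2.9707
  2         3.25         2.7155         5.4310
  3         3.25         2.4822         7.4465
  4         3.25         2.2689         9.0756
  5       103.25        65.8876       329.4378
  Σ                     76.3249       354.3616
Price P = Σ PV = 76.3249.
Macaulay duration = Σ(t·PV) / P = 354.3616 / 76.3249 = 4.64281 years.

4.643 years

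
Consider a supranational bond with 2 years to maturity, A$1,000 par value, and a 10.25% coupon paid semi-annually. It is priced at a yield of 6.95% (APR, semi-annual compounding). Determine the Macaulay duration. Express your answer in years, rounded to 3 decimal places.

Periodic yield y = 0.03475. Discount each cash flow and weight by its period:
  t   CF        PV=CF/(1+0.03475)^t    t·PV
  1        51.25        49.5289        49.5289
  2        51.25        47.8655        95.7311
  3        51.25        46.2581       138.7742
  4     1,051.25       916.9893     3,667.9572
  Σ                  1,060.6418     3,951.9914
Price P = Σ PV = 1,060.6418.
Macaulay duration = Σ(t·PV) / P = 3,951.9914 / 1,060.6418 = 3.72604 half-year periods.
In years: 3.72604 / 2 = 1.86302 years.

1.863 years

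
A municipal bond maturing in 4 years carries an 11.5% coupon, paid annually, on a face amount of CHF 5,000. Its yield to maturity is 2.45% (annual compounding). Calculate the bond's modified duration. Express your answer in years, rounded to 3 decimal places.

Periodic yield y = 0.0245. First find Macaulay duration:
  t   CF        PV=CF/(1+0.0245)^t    t·PV
  1       575.00       561.2494       561.2494
  2       575.00       547.8276     1,095.6552
  3       575.00       534.7268     1,604.1804
  4     5,575.00     5,060.5419    20,242.1674
  Σ                  6,704.3457    23,503.2524
P = 6,704.3457; Macaulay duration = 23,503.2524 / 6,704.3457 = 3.50567 years.
Modified duration = D_Mac / (1 + y) = 3.50567 / 1.0245 = 3.42184 years.

3.422 years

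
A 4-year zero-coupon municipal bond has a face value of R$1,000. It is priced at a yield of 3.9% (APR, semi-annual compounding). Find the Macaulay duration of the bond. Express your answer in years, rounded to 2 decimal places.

A zero-coupon bond has a single cash flow at maturity, so its Macaulay duration equals its maturity: 4 years.
(Equivalently: 8 semi-annual periods ÷ 2 = 4 years.)

4.00 years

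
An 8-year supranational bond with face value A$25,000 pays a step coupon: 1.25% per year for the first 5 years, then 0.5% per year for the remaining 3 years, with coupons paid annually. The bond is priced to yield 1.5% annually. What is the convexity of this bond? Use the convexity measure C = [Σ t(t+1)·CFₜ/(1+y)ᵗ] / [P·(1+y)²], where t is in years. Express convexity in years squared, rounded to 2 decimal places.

66.16

With y = 0.015:
  t   CF        PV=CF/(1+0.015)^t    t·PV        t(t+1)·PV
  1       312.50       307.8818       307.8818         615.7635
  2       312.50       303.3318       606.6636       1,819.9908
  3       312.50       298.8491       896.5472       3,586.1887
  4       312.50       294.4326     1,177.7303       5,888.6514
  5       312.50       290.0814     1,450.4068       8,702.4406
  6       125.00       114.3178       685.9066       4,801.3465
  7       125.00       112.6283       788.3984       6,307.1875
  8    25,125.00    22,303.7420   178,429.9359   1,605,869.4230
  Σ                 24,025.2647   184,343.4706   1,637,590.9920
P = 24,025.2647.
Convexity = Σ t(t+1)·PV / [P·(1+y)²] = 1,637,590.9920 / (24,025.2647 × 1.030225) = 66.16147.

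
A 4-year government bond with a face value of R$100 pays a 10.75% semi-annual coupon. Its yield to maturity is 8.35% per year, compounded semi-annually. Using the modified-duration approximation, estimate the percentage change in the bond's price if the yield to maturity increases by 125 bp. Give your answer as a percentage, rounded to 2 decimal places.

Periodic yield y = 0.04175. Modified duration first:
  t   CF        PV=CF/(1+0.04175)^t    t·PV
  1        5.375         5.1596         5.1596
  2        5.375         4.9528         9.9056
  3        5.375         4.7543        14.2629
  4        5.375         4.5638        18.2551
  5        5.375         4.3809        21.9044
  6        5.375         4.2053        25.2318
  7        5.375         4.0368        28.2574
  8      105.375        75.9678       607.7424
  Σ                    108.0212       730.7192
P = 108.0212; D_Mac = 6.76459 half-year periods = 3.38229 yrs; D_mod = 3.38229/(1+0.04175) = 3.24674 yrs.
ΔP/P ≈ -D_mod · Δy = -3.24674 × (+0.0125) = -0.040584 = -4.0584%.

-4.06%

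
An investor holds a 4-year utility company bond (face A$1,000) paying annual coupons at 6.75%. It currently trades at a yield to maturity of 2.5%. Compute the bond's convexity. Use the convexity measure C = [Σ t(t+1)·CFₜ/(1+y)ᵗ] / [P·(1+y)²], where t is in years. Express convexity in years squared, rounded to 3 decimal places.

16.914

With y = 0.025:
  t   CF        PV=CF/(1+0.025)^t    t·PV        t(t+1)·PV
  1        67.50        65.8537        65.8537         131.7073
  2        67.50        64.2475       128.4949         385.4848
  3        67.50        62.6805       188.0414         752.1655
  4     1,067.50       967.1023     3,868.4093      19,342.0463
  Σ                  1,159.8839     4,250.7992      20,611.4039
P = 1,159.8839.
Convexity = Σ t(t+1)·PV / [P·(1+y)²] = 20,611.4039 / (1,159.8839 × 1.050625) = 16.91396.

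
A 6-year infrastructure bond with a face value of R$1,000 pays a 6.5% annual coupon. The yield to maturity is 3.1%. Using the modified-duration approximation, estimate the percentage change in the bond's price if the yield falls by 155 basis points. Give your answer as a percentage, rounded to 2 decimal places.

Periodic yield y = 0.031. Modified duration first:
  t   CF        PV=CF/(1+0.031)^t    t·PV
  1        65.00        63.0456        63.0456
  2        65.00        61.1499       122.2999
  3        65.00        59.3113       177.9339
  4        65.00        57.5279       230.1117
  5        65.00        55.7982       278.9909
  6     1,065.00       886.7427     5,320.4561
  Σ                  1,183.5756     6,192.8380
P = 1,183.5756; D_Mac = 5.23231 yrs; D_mod = 5.23231/(1+0.031) = 5.07499 yrs.
ΔP/P ≈ -D_mod · Δy = -5.07499 × (-0.0155) = +0.078662 = +7.8662%.

+7.87%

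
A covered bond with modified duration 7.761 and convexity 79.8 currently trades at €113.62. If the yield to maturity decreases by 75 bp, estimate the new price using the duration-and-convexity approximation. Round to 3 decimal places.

Duration effect: -D_mod·Δy = -7.761 × (-0.0075) = +0.0582075
Convexity effect: ½·C·(Δy)² = 0.5 × 79.8 × (-0.0075)² = +0.002244375
ΔP/P ≈ +0.0582075 + 0.002244375 = +0.060451875
New price ≈ 113.62 × (1 + 0.060451875) = 120.4885420375.

€120.489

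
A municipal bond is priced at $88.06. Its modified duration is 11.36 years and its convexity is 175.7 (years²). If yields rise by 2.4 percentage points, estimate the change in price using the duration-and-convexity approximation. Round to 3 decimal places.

-$19.553

Duration effect: -D_mod·Δy = -11.36 × (+0.024) = -0.272640
Convexity effect: ½·C·(Δy)² = 0.5 × 175.7 × (0.024)² = +0.0506016
ΔP/P ≈ -0.272640 + 0.0506016 = -0.2220384
ΔP ≈ 88.06 × (-0.2220384) = -19.552701504.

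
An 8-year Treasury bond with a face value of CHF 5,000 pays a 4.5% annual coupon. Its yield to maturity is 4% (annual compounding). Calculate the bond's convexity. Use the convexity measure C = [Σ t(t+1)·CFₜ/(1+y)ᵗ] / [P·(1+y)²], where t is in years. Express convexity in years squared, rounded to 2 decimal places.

With y = 0.04:
  t   CF        PV=CF/(1+0.04)^t    t·PV        t(t+1)·PV
  1       225.00       216.3462       216.3462         432.6923
  2       225.00       208.0251       416.0503       1,248.1509
  3       225.00       200.0242       600.0725       2,400.2902
  4       225.00       192.3309       769.3238       3,846.6189
  5       225.00       184.9336       924.6680       5,548.0080
  6       225.00       177.8208     1,066.9246       7,468.4723
  7       225.00       170.9815     1,196.8706       9,574.9644
  8     5,225.00     3,817.8563    30,542.8506     274,885.6551
  Σ                  5,168.3186    35,733.1065     305,404.8520
P = 5,168.3186.
Convexity = Σ t(t+1)·PV / [P·(1+y)²] = 305,404.8520 / (5,168.3186 × 1.081600) = 54.63362.

54.63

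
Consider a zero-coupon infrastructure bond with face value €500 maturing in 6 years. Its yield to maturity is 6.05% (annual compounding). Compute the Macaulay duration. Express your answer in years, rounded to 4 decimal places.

A zero-coupon bond has a single cash flow at maturity, so its Macaulay duration equals its maturity: 6 years.

6.0000 years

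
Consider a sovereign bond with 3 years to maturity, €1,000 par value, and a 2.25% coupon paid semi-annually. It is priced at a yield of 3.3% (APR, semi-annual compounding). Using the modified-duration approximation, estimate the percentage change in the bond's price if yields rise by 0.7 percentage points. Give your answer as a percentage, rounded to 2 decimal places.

Periodic yield y = 0.0165. Modified duration first:
  t   CF        PV=CF/(1+0.0165)^t    t·PV
  1        11.25        11.0674        11.0674
  2        11.25        10.8877        21.7755
  3        11.25        10.7110        32.1330
  4        11.25        10.5371        42.1486
  5        11.25        10.3661        51.8305
  6     1,011.25       916.6726     5,500.0354
  Σ                    970.2420     5,658.9904
P = 970.2420; D_Mac = 5.83256 half-year periods = 2.91628 yrs; D_mod = 2.91628/(1+0.0165) = 2.86894 yrs.
ΔP/P ≈ -D_mod · Δy = -2.86894 × (+0.007) = -0.020083 = -2.0083%.

-2.01%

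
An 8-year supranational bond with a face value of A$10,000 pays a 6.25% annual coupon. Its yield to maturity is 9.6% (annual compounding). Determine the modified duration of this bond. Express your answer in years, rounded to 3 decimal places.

5.800 years

Periodic yield y = 0.096. First find Macaulay duration:
  t   CF        PV=CF/(1+0.096)^t    t·PV
  1       625.00       570.2555       570.2555
  2       625.00       520.3061     1,040.6122
  3       625.00       474.7318     1,424.1955
  4       625.00       433.1495     1,732.5979
  5       625.00       395.2094     1,976.0469
  6       625.00       360.5925     2,163.5550
  7       625.00       329.0078     2,303.0543
  8    10,625.00     5,103.2225    40,825.7801
  Σ                  8,186.4750    52,036.0975
P = 8,186.4750; Macaulay duration = 52,036.0975 / 8,186.4750 = 6.35635 years.
Modified duration = D_Mac / (1 + y) = 6.35635 / 1.096 = 5.79959 years.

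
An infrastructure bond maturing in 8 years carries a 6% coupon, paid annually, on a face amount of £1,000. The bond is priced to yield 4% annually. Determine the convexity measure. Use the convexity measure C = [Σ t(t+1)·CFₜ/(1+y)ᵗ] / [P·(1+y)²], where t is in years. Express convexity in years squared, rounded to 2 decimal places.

With y = 0.04:
  t   CF        PV=CF/(1+0.04)^t    t·PV        t(t+1)·PV
  1        60.00        57.6923        57.6923         115.3846
  2        60.00        55.4734       110.9467         332.8402
  3        60.00        53.3398       160.0193         640.0774
  4        60.00        51.2883       205.1530       1,025.7650
  5        60.00        49.3156       246.5781       1,479.4688
  6        60.00        47.4189       284.5132       1,991.5926
  7        60.00        45.5951       319.1655       2,553.3239
  8     1,060.00       774.5316     6,196.2529      55,766.2764
  Σ                  1,134.6549     7,580.3212      63,904.7290
P = 1,134.6549.
Convexity = Σ t(t+1)·PV / [P·(1+y)²] = 63,904.7290 / (1,134.6549 × 1.081600) = 52.07179.

52.07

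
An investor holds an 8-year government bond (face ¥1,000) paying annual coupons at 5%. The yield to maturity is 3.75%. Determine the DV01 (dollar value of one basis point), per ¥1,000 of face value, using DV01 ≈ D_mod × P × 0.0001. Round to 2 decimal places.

¥0.72

Periodic yield y = 0.0375.
  t   CF        PV=CF/(1+0.0375)^t    t·PV
  1        50.00        48.1928        48.1928
  2        50.00        46.4509        92.9017
  3        50.00        44.7719       134.3158
  4        50.00        43.1537       172.6146
  5        50.00        41.5939       207.9694
  6        50.00        40.0905       240.5429
  7        50.00        38.6414       270.4901
  8     1,050.00       782.1399     6,257.1194
  Σ                  1,085.0349     7,424.1467
P = 1,085.0349; D_Mac = 6.84231 yrs; D_mod = 6.59500 yrs.
DV01 ≈ 6.59500 × 1,085.0349 × 0.0001 = 0.715580.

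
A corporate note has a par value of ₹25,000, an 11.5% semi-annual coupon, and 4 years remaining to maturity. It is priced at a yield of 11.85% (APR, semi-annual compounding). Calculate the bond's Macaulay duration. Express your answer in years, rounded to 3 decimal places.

3.312 years

Periodic yield y = 0.05925. Discount each cash flow and weight by its period:
  t   CF        PV=CF/(1+0.05925)^t    t·PV
  1     1,437.50     1,357.0923     1,357.0923
  2     1,437.50     1,281.1822     2,562.3645
  3     1,437.50     1,209.5183     3,628.5548
  4     1,437.50     1,141.8629     4,567.4516
  5     1,437.50     1,077.9919     5,389.9594
  6     1,437.50     1,017.6935     6,106.1612
  7     1,437.50       960.7680     6,725.3762
  8    26,437.50    16,681.4041   133,451.2329
  Σ                 24,727.5133   163,788.1929
Price P = Σ PV = 24,727.5133.
Macaulay duration = Σ(t·PV) / P = 163,788.1929 / 24,727.5133 = 6.62372 half-year periods.
In years: 6.62372 / 2 = 3.31186 years.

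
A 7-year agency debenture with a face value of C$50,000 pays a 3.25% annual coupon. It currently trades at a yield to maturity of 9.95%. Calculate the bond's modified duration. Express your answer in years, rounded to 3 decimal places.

Periodic yield y = 0.0995. First find Macaulay duration:
  t   CF        PV=CF/(1+0.0995)^t    t·PV
  1     1,625.00     1,477.9445     1,477.9445
  2     1,625.00     1,344.1969     2,688.3939
  3     1,625.00     1,222.5529     3,667.6587
  4     1,625.00     1,111.9172     4,447.6686
  5     1,625.00     1,011.2935     5,056.4673
  6     1,625.00       919.7758     5,518.6546
  7    51,625.00    26,576.2334   186,033.6336
  Σ                 33,663.9141   208,890.4212
P = 33,663.9141; Macaulay duration = 208,890.4212 / 33,663.9141 = 6.20517 years.
Modified duration = D_Mac / (1 + y) = 6.20517 / 1.0995 = 5.64363 years.

5.644 years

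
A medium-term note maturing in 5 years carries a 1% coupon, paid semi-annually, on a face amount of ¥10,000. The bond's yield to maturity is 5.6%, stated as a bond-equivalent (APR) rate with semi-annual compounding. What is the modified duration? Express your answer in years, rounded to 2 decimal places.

4.74 years

Periodic yield y = 0.028. First find Macaulay duration:
  t   CF        PV=CF/(1+0.028)^t    t·PV
  1        50.00        48.6381        48.6381
  2        50.00        47.3134        94.6267
  3        50.00        46.0247       138.0740
  4        50.00        44.7711       179.0843
  5        50.00        43.5516       217.7582
  6        50.00        42.3654       254.1924
  7        50.00        41.2115       288.4804
  8        50.00        40.0890       320.7119
  9        50.00        38.9971       350.9736
  10   10,050.00     7,624.9134    76,249.1339
  Σ                  8,017.8752    78,141.6735
P = 8,017.8752; Macaulay duration = 78,141.6735 / 8,017.8752 = 9.74593 half-year periods = 4.87297 years.
Modified duration = D_Mac / (1 + y) = 4.87297 / 1.028 = 4.74024 years.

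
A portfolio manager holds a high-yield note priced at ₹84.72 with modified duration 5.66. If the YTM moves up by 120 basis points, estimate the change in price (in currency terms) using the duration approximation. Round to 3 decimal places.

-₹5.754

Duration approximation: ΔP/P ≈ -D_mod · Δy = -5.66 × (+0.012) = -0.067920.
ΔP ≈ 84.72 × (-0.067920) = -5.7541824.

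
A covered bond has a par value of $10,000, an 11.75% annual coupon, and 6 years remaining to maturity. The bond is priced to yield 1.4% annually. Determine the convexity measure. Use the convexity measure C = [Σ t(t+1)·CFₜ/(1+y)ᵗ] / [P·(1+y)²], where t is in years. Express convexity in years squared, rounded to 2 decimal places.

31.14

With y = 0.014:
  t   CF        PV=CF/(1+0.014)^t    t·PV        t(t+1)·PV
  1     1,175.00     1,158.7771     1,158.7771       2,317.5542
  2     1,175.00     1,142.7782     2,285.5565       6,856.6694
  3     1,175.00     1,127.0002     3,381.0007      13,524.0027
  4     1,175.00     1,111.4401     4,445.7602      22,228.8012
  5     1,175.00     1,096.0947     5,480.4737      32,882.8420
  6    11,175.00    10,280.6317    61,683.7903     431,786.5322
  Σ                 15,916.7221    78,435.3585     509,596.4018
P = 15,916.7221.
Convexity = Σ t(t+1)·PV / [P·(1+y)²] = 509,596.4018 / (15,916.7221 × 1.028196) = 31.13844.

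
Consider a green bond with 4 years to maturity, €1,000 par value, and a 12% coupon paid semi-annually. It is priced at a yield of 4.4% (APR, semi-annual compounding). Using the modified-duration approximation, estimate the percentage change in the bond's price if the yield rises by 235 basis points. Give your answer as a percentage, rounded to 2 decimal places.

-7.78%

Periodic yield y = 0.022. Modified duration first:
  t   CF        PV=CF/(1+0.022)^t    t·PV
  1        60.00        58.7084        58.7084
  2        60.00        57.4446       114.8893
  3        60.00        56.2081       168.6242
  4        60.00        54.9981       219.9924
  5        60.00        53.8142       269.0709
  6        60.00        52.6558       315.9346
  7        60.00        51.5223       360.6559
  8     1,060.00       890.6328     7,125.0626
  Σ                  1,275.9842     8,632.9382
P = 1,275.9842; D_Mac = 6.76571 half-year periods = 3.38285 yrs; D_mod = 3.38285/(1+0.022) = 3.31003 yrs.
ΔP/P ≈ -D_mod · Δy = -3.31003 × (+0.0235) = -0.077786 = -7.7786%.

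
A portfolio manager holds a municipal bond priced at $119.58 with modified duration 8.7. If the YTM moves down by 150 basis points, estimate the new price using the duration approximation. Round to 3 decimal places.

$135.185

Duration approximation: ΔP/P ≈ -D_mod · Δy = -8.7 × (-0.015) = +0.130500.
New price ≈ 119.58 × (1 + 0.130500) = 135.18519.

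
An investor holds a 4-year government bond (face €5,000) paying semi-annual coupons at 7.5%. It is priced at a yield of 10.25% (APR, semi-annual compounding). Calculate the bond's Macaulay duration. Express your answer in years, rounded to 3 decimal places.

Periodic yield y = 0.05125. Discount each cash flow and weight by its period:
  t   CF        PV=CF/(1+0.05125)^t    t·PV
  1       187.50       178.3591       178.3591
  2       187.50       169.6638       339.3277
  3       187.50       161.3925       484.1774
  4       187.50       153.5243       614.0974
  5       187.50       146.0398       730.1990
  6       187.50       138.9201       833.5209
  7       187.50       132.1476       925.0331
  8     5,187.50     3,477.8435    27,822.7483
  Σ                  4,557.8908    31,927.4627
Price P = Σ PV = 4,557.8908.
Macaulay duration = Σ(t·PV) / P = 31,927.4627 / 4,557.8908 = 7.00488 half-year periods.
In years: 7.00488 / 2 = 3.50244 years.

3.502 years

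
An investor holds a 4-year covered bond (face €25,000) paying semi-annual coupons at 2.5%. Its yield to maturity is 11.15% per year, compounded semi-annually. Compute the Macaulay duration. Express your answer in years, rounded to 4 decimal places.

3.7945 years

Periodic yield y = 0.05575. Discount each cash flow and weight by its period:
  t   CF        PV=CF/(1+0.05575)^t    t·PV
  1       312.50       295.9981       295.9981
  2       312.50       280.3676       560.7352
  3       312.50       265.5625       796.6875
  4       312.50       251.5392     1,006.1568
  5       312.50       238.2564     1,191.2820
  6       312.50       225.6750     1,354.0501
  7       312.50       213.7580     1,496.3060
  8    25,312.50    16,400.0933   131,200.7467
  Σ                 18,171.2502   137,901.9624
Price P = Σ PV = 18,171.2502.
Macaulay duration = Σ(t·PV) / P = 137,901.9624 / 18,171.2502 = 7.58902 half-year periods.
In years: 7.58902 / 2 = 3.79451 years.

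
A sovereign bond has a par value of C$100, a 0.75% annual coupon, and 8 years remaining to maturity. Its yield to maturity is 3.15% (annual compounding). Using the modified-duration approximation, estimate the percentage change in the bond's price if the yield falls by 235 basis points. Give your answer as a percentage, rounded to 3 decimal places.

+17.702%

Periodic yield y = 0.0315. Modified duration first:
  t   CF        PV=CF/(1+0.0315)^t    t·PV
  1         0.75         0.7271         0.7271
  2         0.75         0.7049         1.4098
  3         0.75         0.6834         2.0501
  4         0.75         0.6625         2.6500
  5         0.75         0.6423         3.2113
  6         0.75         0.6227         3.7359
  7         0.75         0.6036         4.2255
  8       100.75        78.6124       628.8994
  Σ                     83.2588       646.9091
P = 83.2588; D_Mac = 7.76986 yrs; D_mod = 7.76986/(1+0.0315) = 7.53258 yrs.
ΔP/P ≈ -D_mod · Δy = -7.53258 × (-0.0235) = +0.177016 = +17.7016%.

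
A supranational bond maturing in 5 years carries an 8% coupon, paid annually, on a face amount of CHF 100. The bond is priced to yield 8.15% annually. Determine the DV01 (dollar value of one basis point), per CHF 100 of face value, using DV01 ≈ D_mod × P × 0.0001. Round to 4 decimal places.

Periodic yield y = 0.0815.
  t   CF        PV=CF/(1+0.0815)^t    t·PV
  1         8.00         7.3971         7.3971
  2         8.00         6.8397        13.6794
  3         8.00         6.3243        18.9728
  4         8.00         5.8477        23.3907
  5       108.00        72.9947       364.9733
  Σ                     99.4035       428.4134
P = 99.4035; D_Mac = 4.30984 yrs; D_mod = 3.98506 yrs.
DV01 ≈ 3.98506 × 99.4035 × 0.0001 = 0.039613.

CHF 0.0396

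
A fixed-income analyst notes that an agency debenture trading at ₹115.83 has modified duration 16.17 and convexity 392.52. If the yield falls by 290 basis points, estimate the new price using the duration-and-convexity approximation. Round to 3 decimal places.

₹189.264

Duration effect: -D_mod·Δy = -16.17 × (-0.029) = +0.468930
Convexity effect: ½·C·(Δy)² = 0.5 × 392.52 × (-0.029)² = +0.16505466
ΔP/P ≈ +0.468930 + 0.16505466 = +0.63398466
New price ≈ 115.83 × (1 + 0.63398466) = 189.2644431678.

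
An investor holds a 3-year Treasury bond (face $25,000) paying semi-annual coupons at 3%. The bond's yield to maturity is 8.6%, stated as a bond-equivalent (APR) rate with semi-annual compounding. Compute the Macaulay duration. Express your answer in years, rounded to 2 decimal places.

2.88 years

Periodic yield y = 0.043. Discount each cash flow and weight by its period:
  t   CF        PV=CF/(1+0.043)^t    t·PV
  1       375.00       359.5398       359.5398
  2       375.00       344.7170       689.4339
  3       375.00       330.5052       991.5157
  4       375.00       316.8794     1,267.5177
  5       375.00       303.8154     1,519.0768
  6    25,375.00    19,710.6161   118,263.6969
  Σ                 21,366.0729   123,090.7808
Price P = Σ PV = 21,366.0729.
Macaulay duration = Σ(t·PV) / P = 123,090.7808 / 21,366.0729 = 5.76104 half-year periods.
In years: 5.76104 / 2 = 2.88052 years.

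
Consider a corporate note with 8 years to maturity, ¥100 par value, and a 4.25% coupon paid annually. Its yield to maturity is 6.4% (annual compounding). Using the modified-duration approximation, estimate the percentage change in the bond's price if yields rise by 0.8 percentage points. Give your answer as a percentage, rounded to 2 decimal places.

-5.16%

Periodic yield y = 0.064. Modified duration first:
  t   CF        PV=CF/(1+0.064)^t    t·PV
  1         4.25         3.9944         3.9944
  2         4.25         3.7541         7.5082
  3         4.25         3.5283        10.5849
  4         4.25         3.3161        13.2642
  5         4.25         3.1166        15.5830
  6         4.25         2.9291        17.5748
  7         4.25         2.7529        19.2706
  8       104.25        63.4663       507.7302
  Σ                     86.8578       595.5103
P = 86.8578; D_Mac = 6.85616 yrs; D_mod = 6.85616/(1+0.064) = 6.44375 yrs.
ΔP/P ≈ -D_mod · Δy = -6.44375 × (+0.008) = -0.051550 = -5.1550%.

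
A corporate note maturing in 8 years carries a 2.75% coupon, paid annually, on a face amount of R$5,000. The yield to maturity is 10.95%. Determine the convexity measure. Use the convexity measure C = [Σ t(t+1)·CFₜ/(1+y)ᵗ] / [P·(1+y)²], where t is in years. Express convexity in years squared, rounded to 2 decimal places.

49.06

With y = 0.1095:
  t   CF        PV=CF/(1+0.1095)^t    t·PV        t(t+1)·PV
  1       137.50       123.9297       123.9297         247.8594
  2       137.50       111.6987       223.3974         670.1921
  3       137.50       100.6748       302.0244       1,208.0976
  4       137.50        90.7389       362.9556       1,814.7778
  5       137.50        81.7836       408.9179       2,453.5077
  6       137.50        73.7121       442.2727       3,095.9087
  7       137.50        66.4372       465.0606       3,720.4852
  8     5,137.50     2,237.3472    17,898.7775     161,088.9975
  Σ                  2,886.3222    20,227.3358     174,299.8261
P = 2,886.3222.
Convexity = Σ t(t+1)·PV / [P·(1+y)²] = 174,299.8261 / (2,886.3222 × 1.230990) = 49.05661.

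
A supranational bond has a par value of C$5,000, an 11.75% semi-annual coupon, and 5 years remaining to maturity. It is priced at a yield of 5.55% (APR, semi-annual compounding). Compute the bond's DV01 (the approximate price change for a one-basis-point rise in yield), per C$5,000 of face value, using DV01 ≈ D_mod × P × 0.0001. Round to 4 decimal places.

Periodic yield y = 0.02775.
  t   CF        PV=CF/(1+0.02775)^t    t·PV
  1       293.75       285.8185       285.8185
  2       293.75       278.1012       556.2025
  3       293.75       270.5923       811.7769
  4       293.75       263.2861     1,053.1444
  5       293.75       256.1772     1,280.8859
  6       293.75       249.2602     1,495.5613
  7       293.75       242.5300     1,697.7100
  8       293.75       235.9815     1,887.8521
  9       293.75       229.6098     2,066.4886
  10    5,293.75     4,026.1372    40,261.3723
  Σ                  6,337.4941    51,396.8125
P = 6,337.4941; D_Mac = 8.10996 half-year periods = 4.05498 yrs; D_mod = 3.94549 yrs.
DV01 ≈ 3.94549 × 6,337.4941 × 0.0001 = 2.500453.

C$2.5005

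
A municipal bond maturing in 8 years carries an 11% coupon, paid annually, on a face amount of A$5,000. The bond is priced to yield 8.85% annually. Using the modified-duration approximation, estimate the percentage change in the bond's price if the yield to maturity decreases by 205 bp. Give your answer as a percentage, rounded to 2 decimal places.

+11.01%

Periodic yield y = 0.0885. Modified duration first:
  t   CF        PV=CF/(1+0.0885)^t    t·PV
  1       550.00       505.2825       505.2825
  2       550.00       464.2007       928.4015
  3       550.00       426.4591     1,279.3773
  4       550.00       391.7860     1,567.1442
  5       550.00       359.9321     1,799.6603
  6       550.00       330.6679     1,984.0076
  7       550.00       303.7831     2,126.4819
  8     5,550.00     2,816.2131    22,529.7049
  Σ                  5,598.3246    32,720.0601
P = 5,598.3246; D_Mac = 5.84462 yrs; D_mod = 5.84462/(1+0.0885) = 5.36942 yrs.
ΔP/P ≈ -D_mod · Δy = -5.36942 × (-0.0205) = +0.110073 = +11.0073%.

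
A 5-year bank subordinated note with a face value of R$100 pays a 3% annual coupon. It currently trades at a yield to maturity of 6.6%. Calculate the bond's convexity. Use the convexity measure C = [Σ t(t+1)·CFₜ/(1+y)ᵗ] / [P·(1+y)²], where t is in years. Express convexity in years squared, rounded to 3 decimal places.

24.228

With y = 0.066:
  t   CF        PV=CF/(1+0.066)^t    t·PV        t(t+1)·PV
  1         3.00         2.8143         2.8143           5.6285
  2         3.00         2.6400         5.2800          15.8401
  3         3.00         2.4766         7.4297          29.7188
  4         3.00         2.3232         9.2929          46.4646
  5       103.00        74.8258       374.1289       2,244.7731
  Σ                     85.0798       398.9458       2,342.4252
P = 85.0798.
Convexity = Σ t(t+1)·PV / [P·(1+y)²] = 2,342.4252 / (85.0798 × 1.136356) = 24.22839.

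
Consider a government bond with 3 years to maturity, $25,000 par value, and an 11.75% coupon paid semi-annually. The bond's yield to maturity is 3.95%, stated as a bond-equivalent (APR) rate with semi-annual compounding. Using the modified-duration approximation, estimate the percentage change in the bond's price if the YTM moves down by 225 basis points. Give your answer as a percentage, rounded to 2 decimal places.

Periodic yield y = 0.01975. Modified duration first:
  t   CF        PV=CF/(1+0.01975)^t    t·PV
  1     1,468.75     1,440.3040     1,440.3040
  2     1,468.75     1,412.4089     2,824.8178
  3     1,468.75     1,385.0541     4,155.1623
  4     1,468.75     1,358.2291     5,432.9163
  5     1,468.75     1,331.9236     6,659.6179
  6    26,468.75    23,538.0862   141,228.5169
  Σ                 30,466.0058   161,741.3353
P = 30,466.0058; D_Mac = 5.30891 half-year periods = 2.65446 yrs; D_mod = 2.65446/(1+0.01975) = 2.60305 yrs.
ΔP/P ≈ -D_mod · Δy = -2.60305 × (-0.0225) = +0.058569 = +5.8569%.

+5.86%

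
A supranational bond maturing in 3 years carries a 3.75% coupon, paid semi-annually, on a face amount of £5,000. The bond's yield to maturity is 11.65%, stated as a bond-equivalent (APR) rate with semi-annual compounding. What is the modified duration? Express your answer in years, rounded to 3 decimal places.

2.690 years

Periodic yield y = 0.05825. First find Macaulay duration:
  t   CF        PV=CF/(1+0.05825)^t    t·PV
  1        93.75        88.5897        88.5897
  2        93.75        83.7134       167.4267
  3        93.75        79.1055       237.3164
  4        93.75        74.7512       299.0048
  5        93.75        70.6366       353.1831
  6     5,093.75     3,626.6694    21,760.0162
  Σ                  4,023.4656    22,905.5368
P = 4,023.4656; Macaulay duration = 22,905.5368 / 4,023.4656 = 5.69299 half-year periods = 2.84649 years.
Modified duration = D_Mac / (1 + y) = 2.84649 / 1.05825 = 2.68981 years.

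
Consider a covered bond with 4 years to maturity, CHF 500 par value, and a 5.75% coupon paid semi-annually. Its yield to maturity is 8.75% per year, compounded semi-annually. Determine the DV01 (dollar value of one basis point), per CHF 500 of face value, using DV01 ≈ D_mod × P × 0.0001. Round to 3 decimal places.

Periodic yield y = 0.04375.
  t   CF        PV=CF/(1+0.04375)^t    t·PV
  1       14.375        13.7725        13.7725
  2       14.375        13.1952        26.3903
  3       14.375        12.6421        37.9262
  4       14.375        12.1122        48.4487
  5       14.375        11.6045        58.0224
  6       14.375        11.1181        66.7083
  7       14.375        10.6520        74.5642
  8      514.375       365.1808     2,921.4465
  Σ                    450.2772     3,247.2791
P = 450.2772; D_Mac = 7.21173 half-year periods = 3.60587 yrs; D_mod = 3.45472 yrs.
DV01 ≈ 3.45472 × 450.2772 × 0.0001 = 0.155558.

CHF 0.156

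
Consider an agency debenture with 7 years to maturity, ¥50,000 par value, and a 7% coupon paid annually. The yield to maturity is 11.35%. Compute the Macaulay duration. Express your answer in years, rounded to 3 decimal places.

5.599 years

Periodic yield y = 0.1135. Discount each cash flow and weight by its year:
  t   CF        PV=CF/(1+0.1135)^t    t·PV
  1     3,500.00     3,143.2420     3,143.2420
  2     3,500.00     2,822.8487     5,645.6974
  3     3,500.00     2,535.1133     7,605.3400
  4     3,500.00     2,276.7071     9,106.8283
  5     3,500.00     2,044.6404    10,223.2020
  6     3,500.00     1,836.2285    11,017.3708
  7    53,500.00    25,207.0622   176,449.4352
  Σ                 39,865.8422   223,191.1157
Price P = Σ PV = 39,865.8422.
Macaulay duration = Σ(t·PV) / P = 223,191.1157 / 39,865.8422 = 5.59856 years.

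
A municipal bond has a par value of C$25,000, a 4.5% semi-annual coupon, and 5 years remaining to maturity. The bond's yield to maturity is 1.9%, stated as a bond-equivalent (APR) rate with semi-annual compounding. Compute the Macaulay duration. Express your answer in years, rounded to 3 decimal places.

4.565 years

Periodic yield y = 0.0095. Discount each cash flow and weight by its period:
  t   CF        PV=CF/(1+0.0095)^t    t·PV
  1       562.50       557.2065       557.2065
  2       562.50       551.9629     1,103.9258
  3       562.50       546.7686     1,640.3058
  4       562.50       541.6232     2,166.4927
  5       562.50       536.5262     2,682.6309
  6       562.50       531.4771     3,188.8628
  7       562.50       526.4756     3,685.3293
  8       562.50       521.5212     4,172.1693
  9       562.50       516.6133     4,649.5201
  10   25,562.50    23,256.2717   232,562.7170
  Σ                 28,086.4463   256,409.1602
Price P = Σ PV = 28,086.4463.
Macaulay duration = Σ(t·PV) / P = 256,409.1602 / 28,086.4463 = 9.12928 half-year periods.
In years: 9.12928 / 2 = 4.56464 years.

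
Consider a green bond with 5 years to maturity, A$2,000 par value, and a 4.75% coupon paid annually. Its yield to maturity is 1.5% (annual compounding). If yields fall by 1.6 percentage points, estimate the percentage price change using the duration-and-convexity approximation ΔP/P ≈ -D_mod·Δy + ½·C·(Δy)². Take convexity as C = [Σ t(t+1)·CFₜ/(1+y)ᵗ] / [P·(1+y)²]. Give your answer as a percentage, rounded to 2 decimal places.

+7.59%

With y = 0.015:
  t   CF        PV=CF/(1+0.015)^t    t·PV        t(t+1)·PV
  1        95.00        93.5961        93.5961         187.1921
  2        95.00        92.2129       184.4257         553.2772
  3        95.00        90.8501       272.5503       1,090.2014
  4        95.00        89.5075       358.0300       1,790.1500
  5     2,095.00     1,944.7054     9,723.5269      58,341.1615
  Σ                  2,310.8719    10,632.1291      61,961.9822
P = 2,310.8719; D_Mac = 4.60092 yrs; D_mod = 4.53292 yrs; C = 26.02659.
Duration effect: -4.53292 × (-0.016) = +0.072527
Convexity effect: 0.5 × 26.02659 × (-0.016)² = +0.0033314
ΔP/P ≈ +0.072527 + 0.0033314 = +0.075858 = +7.5858%.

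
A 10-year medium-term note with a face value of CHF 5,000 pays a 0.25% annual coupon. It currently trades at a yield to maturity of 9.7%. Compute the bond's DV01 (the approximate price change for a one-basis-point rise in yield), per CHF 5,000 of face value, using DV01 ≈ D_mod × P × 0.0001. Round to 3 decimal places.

CHF 1.840

Periodic yield y = 0.097.
  t   CF        PV=CF/(1+0.097)^t    t·PV
  1        12.50        11.3947        11.3947
  2        12.50        10.3872        20.7743
  3        12.50         9.4687        28.4061
  4        12.50         8.6314        34.5258
  5        12.50         7.8682        39.3411
  6        12.50         7.1725        43.0350
  7        12.50         6.5383        45.7680
  8        12.50         5.9601        47.6812
  9        12.50         5.4331        48.8982
  10    5,012.50     1,986.0405    19,860.4054
  Σ                  2,058.8948    20,180.2298
P = 2,058.8948; D_Mac = 9.80149 yrs; D_mod = 8.93481 yrs.
DV01 ≈ 8.93481 × 2,058.8948 × 0.0001 = 1.839583.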